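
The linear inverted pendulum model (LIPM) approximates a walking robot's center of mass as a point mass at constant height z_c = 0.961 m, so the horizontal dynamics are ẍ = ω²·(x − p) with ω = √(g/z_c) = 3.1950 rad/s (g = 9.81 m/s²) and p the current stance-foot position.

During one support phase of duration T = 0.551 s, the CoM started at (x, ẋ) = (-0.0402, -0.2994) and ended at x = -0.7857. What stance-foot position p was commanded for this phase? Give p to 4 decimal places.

ωT = 3.1950·0.551 = 1.760445; cosh(ωT) = 2.993496, sinh(ωT) = 2.821528
x(T) = p + (x₀−p)·cosh(ωT) + (ẋ₀/ω)·sinh(ωT) ⇒ p·(1 − cosh) = x(T) − x₀·cosh − (ẋ₀/ω)·sinh
numerator   = -0.7857 − (-0.0402)·2.993496 − (-0.2994/3.1950)·2.821528 = -0.400959
denominator = 1 − 2.993496 = -1.993496
p = -0.400959 / -1.993496 = 0.2011

p = 0.2011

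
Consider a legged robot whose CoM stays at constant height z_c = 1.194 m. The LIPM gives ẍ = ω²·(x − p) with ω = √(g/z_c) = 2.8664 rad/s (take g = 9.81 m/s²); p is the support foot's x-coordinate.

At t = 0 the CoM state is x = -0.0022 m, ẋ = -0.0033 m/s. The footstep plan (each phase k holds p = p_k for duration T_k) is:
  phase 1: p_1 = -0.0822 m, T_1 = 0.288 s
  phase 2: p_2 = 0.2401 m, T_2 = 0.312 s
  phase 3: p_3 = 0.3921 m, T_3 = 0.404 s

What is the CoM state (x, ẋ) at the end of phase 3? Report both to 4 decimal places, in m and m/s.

phase 1: p=-0.0822, T=0.288, ωT=0.825523, cosh=1.360540, sinh=0.922535; start (x,ẋ)=(-0.002200, -0.003300) → end (x,ẋ)=(0.025581, 0.207058)
phase 2: p=0.2401, T=0.312, ωT=0.894317, cosh=1.427276, sinh=1.018389; start (x,ẋ)=(0.025581, 0.207058) → end (x,ẋ)=(0.007487, -0.330675)
phase 3: p=0.3921, T=0.404, ωT=1.158026, cosh=1.748874, sinh=1.434768; start (x,ẋ)=(0.007487, -0.330675) → end (x,ẋ)=(-0.446057, -2.160073)

x = -0.4461, ẋ = -2.1601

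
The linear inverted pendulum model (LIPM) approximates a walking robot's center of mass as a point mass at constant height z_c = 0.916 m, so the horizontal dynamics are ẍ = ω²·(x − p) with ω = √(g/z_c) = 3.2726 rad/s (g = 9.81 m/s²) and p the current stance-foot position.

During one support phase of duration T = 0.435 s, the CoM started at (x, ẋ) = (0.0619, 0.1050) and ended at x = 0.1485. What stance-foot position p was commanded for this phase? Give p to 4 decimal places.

ωT = 3.2726·0.435 = 1.423581; cosh(ωT) = 2.196406, sinh(ωT) = 1.955556
x(T) = p + (x₀−p)·cosh(ωT) + (ẋ₀/ω)·sinh(ωT) ⇒ p·(1 − cosh) = x(T) − x₀·cosh − (ẋ₀/ω)·sinh
numerator   = 0.1485 − (0.0619)·2.196406 − (0.1050/3.2726)·1.955556 = -0.050201
denominator = 1 − 2.196406 = -1.196406
p = -0.050201 / -1.196406 = 0.0420

p = 0.0420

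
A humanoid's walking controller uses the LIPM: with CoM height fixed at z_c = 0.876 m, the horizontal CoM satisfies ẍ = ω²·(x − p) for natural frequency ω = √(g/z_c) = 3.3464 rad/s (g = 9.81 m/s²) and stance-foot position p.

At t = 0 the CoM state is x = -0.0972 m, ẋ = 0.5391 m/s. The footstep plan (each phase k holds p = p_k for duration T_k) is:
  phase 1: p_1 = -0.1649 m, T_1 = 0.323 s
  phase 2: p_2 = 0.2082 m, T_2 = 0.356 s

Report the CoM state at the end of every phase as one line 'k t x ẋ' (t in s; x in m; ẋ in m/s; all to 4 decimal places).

phase 1: p=-0.1649, T=0.323, ωT=1.080887, cosh=1.643294, sinh=1.303999; start (x,ẋ)=(-0.097200, 0.539100) → end (x,ẋ)=(0.156423, 1.181322)
phase 2: p=0.2082, T=0.356, ωT=1.191318, cosh=1.797619, sinh=1.493799; start (x,ẋ)=(0.156423, 1.181322) → end (x,ẋ)=(0.642455, 1.864744)

1 0.3230 0.1564 1.1813
2 0.6790 0.6425 1.8647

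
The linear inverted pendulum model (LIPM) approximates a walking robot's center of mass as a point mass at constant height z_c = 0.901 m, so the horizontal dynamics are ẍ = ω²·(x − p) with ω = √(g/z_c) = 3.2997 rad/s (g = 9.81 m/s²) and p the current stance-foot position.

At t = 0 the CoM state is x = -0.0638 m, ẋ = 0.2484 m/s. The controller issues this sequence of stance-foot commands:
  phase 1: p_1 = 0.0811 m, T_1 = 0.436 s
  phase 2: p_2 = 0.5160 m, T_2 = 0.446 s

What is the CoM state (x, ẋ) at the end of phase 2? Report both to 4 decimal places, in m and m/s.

phase 1: p=0.0811, T=0.436, ωT=1.438669, cosh=2.226163, sinh=1.988920; start (x,ẋ)=(-0.063800, 0.248400) → end (x,ẋ)=(-0.091746, -0.397976)
phase 2: p=0.5160, T=0.446, ωT=1.471666, cosh=2.293015, sinh=2.063473; start (x,ẋ)=(-0.091746, -0.397976) → end (x,ẋ)=(-1.126446, -5.050611)

x = -1.1264, ẋ = -5.0506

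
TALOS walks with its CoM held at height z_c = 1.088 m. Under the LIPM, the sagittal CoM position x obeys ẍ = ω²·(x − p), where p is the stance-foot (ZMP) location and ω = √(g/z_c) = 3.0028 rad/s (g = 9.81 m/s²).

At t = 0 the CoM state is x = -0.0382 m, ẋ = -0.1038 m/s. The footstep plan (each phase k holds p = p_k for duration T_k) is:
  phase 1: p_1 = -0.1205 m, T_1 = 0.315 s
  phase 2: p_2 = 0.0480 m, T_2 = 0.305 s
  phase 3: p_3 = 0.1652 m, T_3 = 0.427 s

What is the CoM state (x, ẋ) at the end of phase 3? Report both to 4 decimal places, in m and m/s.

x = -0.2744, ẋ = -1.1814

phase 1: p=-0.1205, T=0.315, ωT=0.945882, cosh=1.481710, sinh=1.093373; start (x,ẋ)=(-0.038200, -0.103800) → end (x,ẋ)=(-0.036351, 0.116404)
phase 2: p=0.0480, T=0.305, ωT=0.915854, cosh=1.449542, sinh=1.049367; start (x,ẋ)=(-0.036351, 0.116404) → end (x,ẋ)=(-0.033591, -0.097059)
phase 3: p=0.1652, T=0.427, ωT=1.282196, cosh=1.940986, sinh=1.663559; start (x,ẋ)=(-0.033591, -0.097059) → end (x,ẋ)=(-0.274421, -1.181418)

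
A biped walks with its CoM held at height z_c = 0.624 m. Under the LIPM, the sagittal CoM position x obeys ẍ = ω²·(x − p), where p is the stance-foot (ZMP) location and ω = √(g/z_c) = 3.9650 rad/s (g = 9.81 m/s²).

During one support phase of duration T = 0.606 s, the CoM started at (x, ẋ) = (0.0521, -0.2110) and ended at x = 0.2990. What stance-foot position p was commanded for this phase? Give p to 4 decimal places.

ωT = 3.9650·0.606 = 2.402790; cosh(ωT) = 5.572220, sinh(ωT) = 5.481754
x(T) = p + (x₀−p)·cosh(ωT) + (ẋ₀/ω)·sinh(ωT) ⇒ p·(1 − cosh) = x(T) − x₀·cosh − (ẋ₀/ω)·sinh
numerator   = 0.2990 − (0.0521)·5.572220 − (-0.2110/3.9650)·5.481754 = 0.300402
denominator = 1 − 5.572220 = -4.572220
p = 0.300402 / -4.572220 = -0.0657

p = -0.0657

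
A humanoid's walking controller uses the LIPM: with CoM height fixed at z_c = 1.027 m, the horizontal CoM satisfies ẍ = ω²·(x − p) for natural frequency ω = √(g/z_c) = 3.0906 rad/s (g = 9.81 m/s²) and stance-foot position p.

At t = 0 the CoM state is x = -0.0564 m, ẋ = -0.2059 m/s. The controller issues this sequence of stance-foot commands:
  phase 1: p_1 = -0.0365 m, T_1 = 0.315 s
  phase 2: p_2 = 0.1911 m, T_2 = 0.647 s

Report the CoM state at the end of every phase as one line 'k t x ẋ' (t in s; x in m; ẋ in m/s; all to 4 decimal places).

1 0.3150 -0.1422 -0.3812
2 0.9620 -1.5096 -5.1682

phase 1: p=-0.0365, T=0.315, ωT=0.973539, cosh=1.512520, sinh=1.134776; start (x,ẋ)=(-0.056400, -0.205900) → end (x,ẋ)=(-0.142200, -0.381220)
phase 2: p=0.1911, T=0.647, ωT=1.999618, cosh=3.760811, sinh=3.625424; start (x,ẋ)=(-0.142200, -0.381220) → end (x,ẋ)=(-1.509566, -5.168230)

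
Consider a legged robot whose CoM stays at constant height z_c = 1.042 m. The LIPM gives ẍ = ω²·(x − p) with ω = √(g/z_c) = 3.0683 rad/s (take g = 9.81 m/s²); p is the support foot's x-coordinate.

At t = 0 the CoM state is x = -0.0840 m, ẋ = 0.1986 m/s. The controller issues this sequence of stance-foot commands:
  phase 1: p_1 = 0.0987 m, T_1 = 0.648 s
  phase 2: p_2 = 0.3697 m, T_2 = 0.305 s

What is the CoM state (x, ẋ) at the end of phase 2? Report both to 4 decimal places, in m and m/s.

phase 1: p=0.0987, T=0.648, ωT=1.988258, cosh=3.719869, sinh=3.582935; start (x,ẋ)=(-0.084000, 0.198600) → end (x,ẋ)=(-0.349010, -1.269750)
phase 2: p=0.3697, T=0.305, ωT=0.935831, cosh=1.470796, sinh=1.078536; start (x,ẋ)=(-0.349010, -1.269750) → end (x,ẋ)=(-1.133704, -4.245950)

x = -1.1337, ẋ = -4.2459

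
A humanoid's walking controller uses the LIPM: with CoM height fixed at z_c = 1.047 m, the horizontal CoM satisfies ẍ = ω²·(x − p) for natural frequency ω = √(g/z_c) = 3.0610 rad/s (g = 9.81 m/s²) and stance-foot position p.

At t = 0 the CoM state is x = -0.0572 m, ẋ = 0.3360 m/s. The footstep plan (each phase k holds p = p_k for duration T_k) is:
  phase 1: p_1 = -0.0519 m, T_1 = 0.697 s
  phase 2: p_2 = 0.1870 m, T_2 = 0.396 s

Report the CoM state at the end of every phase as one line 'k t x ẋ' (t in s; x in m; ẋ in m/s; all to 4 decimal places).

phase 1: p=-0.0519, T=0.697, ωT=2.133517, cosh=4.281467, sinh=4.163047; start (x,ẋ)=(-0.057200, 0.336000) → end (x,ẋ)=(0.382378, 1.371035)
phase 2: p=0.1870, T=0.396, ωT=1.212156, cosh=1.829139, sinh=1.531584; start (x,ẋ)=(0.382378, 1.371035) → end (x,ẋ)=(1.230376, 3.423778)

1 0.6970 0.3824 1.3710
2 1.0930 1.2304 3.4238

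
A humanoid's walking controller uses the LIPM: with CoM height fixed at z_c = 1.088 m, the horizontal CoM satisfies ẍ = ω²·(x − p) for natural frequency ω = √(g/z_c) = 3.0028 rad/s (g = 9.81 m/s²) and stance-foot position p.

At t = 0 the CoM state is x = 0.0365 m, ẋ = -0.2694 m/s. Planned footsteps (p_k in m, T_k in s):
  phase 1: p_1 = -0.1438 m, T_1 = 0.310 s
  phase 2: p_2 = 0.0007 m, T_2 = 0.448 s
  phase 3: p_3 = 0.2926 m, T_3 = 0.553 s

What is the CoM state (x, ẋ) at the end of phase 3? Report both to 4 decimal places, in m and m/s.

phase 1: p=-0.1438, T=0.310, ωT=0.930868, cosh=1.465461, sinh=1.071249; start (x,ẋ)=(0.036500, -0.269400) → end (x,ẋ)=(0.024314, 0.185184)
phase 2: p=0.0007, T=0.448, ωT=1.345254, cosh=2.049818, sinh=1.789345; start (x,ẋ)=(0.024314, 0.185184) → end (x,ẋ)=(0.159455, 0.506474)
phase 3: p=0.2926, T=0.553, ωT=1.660548, cosh=2.726115, sinh=2.536081; start (x,ẋ)=(0.159455, 0.506474) → end (x,ẋ)=(0.357384, 0.366758)

x = 0.3574, ẋ = 0.3668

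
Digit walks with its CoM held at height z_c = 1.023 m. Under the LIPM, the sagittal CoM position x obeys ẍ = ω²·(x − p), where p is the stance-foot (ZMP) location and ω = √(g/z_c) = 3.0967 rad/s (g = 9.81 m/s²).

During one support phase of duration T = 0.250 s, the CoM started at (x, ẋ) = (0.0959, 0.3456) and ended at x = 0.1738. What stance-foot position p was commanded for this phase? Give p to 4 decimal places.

p = 0.1511

ωT = 3.0967·0.250 = 0.774175; cosh(ωT) = 1.314943, sinh(ωT) = 0.853859
x(T) = p + (x₀−p)·cosh(ωT) + (ẋ₀/ω)·sinh(ωT) ⇒ p·(1 − cosh) = x(T) − x₀·cosh − (ẋ₀/ω)·sinh
numerator   = 0.1738 − (0.0959)·1.314943 − (0.3456/3.0967)·0.853859 = -0.047596
denominator = 1 − 1.314943 = -0.314943
p = -0.047596 / -0.314943 = 0.1511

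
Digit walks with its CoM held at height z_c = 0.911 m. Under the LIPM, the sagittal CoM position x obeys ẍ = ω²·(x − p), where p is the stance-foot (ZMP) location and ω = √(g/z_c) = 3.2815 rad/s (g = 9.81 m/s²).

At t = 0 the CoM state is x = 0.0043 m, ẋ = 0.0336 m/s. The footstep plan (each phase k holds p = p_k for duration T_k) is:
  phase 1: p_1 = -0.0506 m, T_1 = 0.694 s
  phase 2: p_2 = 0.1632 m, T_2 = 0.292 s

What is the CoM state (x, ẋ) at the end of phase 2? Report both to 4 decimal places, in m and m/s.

phase 1: p=-0.0506, T=0.694, ωT=2.277361, cosh=4.926734, sinh=4.824180; start (x,ẋ)=(0.004300, 0.033600) → end (x,ẋ)=(0.269274, 1.034635)
phase 2: p=0.1632, T=0.292, ωT=0.958198, cosh=1.495289, sinh=1.111705; start (x,ẋ)=(0.269274, 1.034635) → end (x,ẋ)=(0.672324, 1.934041)

x = 0.6723, ẋ = 1.9340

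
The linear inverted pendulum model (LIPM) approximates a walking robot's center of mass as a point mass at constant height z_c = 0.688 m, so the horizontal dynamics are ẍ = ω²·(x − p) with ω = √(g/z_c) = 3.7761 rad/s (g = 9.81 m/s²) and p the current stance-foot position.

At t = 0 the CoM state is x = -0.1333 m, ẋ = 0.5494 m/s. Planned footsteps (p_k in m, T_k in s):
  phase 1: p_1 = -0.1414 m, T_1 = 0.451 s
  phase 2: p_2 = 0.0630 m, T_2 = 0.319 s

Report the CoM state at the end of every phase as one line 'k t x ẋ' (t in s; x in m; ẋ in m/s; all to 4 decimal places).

phase 1: p=-0.1414, T=0.451, ωT=1.703021, cosh=2.836321, sinh=2.654189; start (x,ẋ)=(-0.133300, 0.549400) → end (x,ẋ)=(0.267743, 1.639457)
phase 2: p=0.0630, T=0.319, ωT=1.204576, cosh=1.817582, sinh=1.517763; start (x,ẋ)=(0.267743, 1.639457) → end (x,ẋ)=(1.094099, 4.153274)

1 0.4510 0.2677 1.6395
2 0.7700 1.0941 4.1533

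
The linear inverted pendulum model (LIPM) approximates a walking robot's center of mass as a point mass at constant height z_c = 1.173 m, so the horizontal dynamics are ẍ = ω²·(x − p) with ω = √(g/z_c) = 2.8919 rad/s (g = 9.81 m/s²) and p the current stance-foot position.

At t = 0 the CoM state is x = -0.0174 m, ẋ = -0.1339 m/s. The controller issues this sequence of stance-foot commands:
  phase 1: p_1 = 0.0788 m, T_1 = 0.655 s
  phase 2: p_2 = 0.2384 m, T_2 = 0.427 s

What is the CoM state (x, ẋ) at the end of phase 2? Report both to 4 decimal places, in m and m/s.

phase 1: p=0.0788, T=0.655, ωT=1.894195, cosh=3.398816, sinh=3.248376; start (x,ẋ)=(-0.017400, -0.133900) → end (x,ẋ)=(-0.398572, -1.358802)
phase 2: p=0.2384, T=0.427, ωT=1.234841, cosh=1.864357, sinh=1.573476; start (x,ẋ)=(-0.398572, -1.358802) → end (x,ẋ)=(-1.688463, -5.431726)

x = -1.6885, ẋ = -5.4317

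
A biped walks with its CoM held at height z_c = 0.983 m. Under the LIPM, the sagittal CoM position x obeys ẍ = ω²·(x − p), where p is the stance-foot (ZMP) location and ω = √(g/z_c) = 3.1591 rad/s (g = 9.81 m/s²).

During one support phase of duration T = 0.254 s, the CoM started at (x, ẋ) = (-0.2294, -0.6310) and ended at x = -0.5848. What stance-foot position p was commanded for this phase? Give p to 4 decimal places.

ωT = 3.1591·0.254 = 0.802411; cosh(ωT) = 1.339580, sinh(ωT) = 0.891334
x(T) = p + (x₀−p)·cosh(ωT) + (ẋ₀/ω)·sinh(ωT) ⇒ p·(1 − cosh) = x(T) − x₀·cosh − (ẋ₀/ω)·sinh
numerator   = -0.5848 − (-0.2294)·1.339580 − (-0.6310/3.1591)·0.891334 = -0.099465
denominator = 1 − 1.339580 = -0.339580
p = -0.099465 / -0.339580 = 0.2929

p = 0.2929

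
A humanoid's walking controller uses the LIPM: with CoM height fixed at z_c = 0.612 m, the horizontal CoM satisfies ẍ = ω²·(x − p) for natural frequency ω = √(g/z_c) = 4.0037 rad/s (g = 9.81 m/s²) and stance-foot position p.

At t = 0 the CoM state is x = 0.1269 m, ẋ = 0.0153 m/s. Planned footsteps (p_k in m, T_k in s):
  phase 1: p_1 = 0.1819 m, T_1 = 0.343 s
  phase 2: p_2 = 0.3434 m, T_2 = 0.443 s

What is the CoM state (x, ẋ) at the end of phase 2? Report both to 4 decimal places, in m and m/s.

x = -0.7427, ẋ = -4.2285

phase 1: p=0.1819, T=0.343, ωT=1.373269, cosh=2.100757, sinh=1.847480; start (x,ẋ)=(0.126900, 0.015300) → end (x,ẋ)=(0.073418, -0.374680)
phase 2: p=0.3434, T=0.443, ωT=1.773639, cosh=3.030986, sinh=2.861271; start (x,ẋ)=(0.073418, -0.374680) → end (x,ẋ)=(-0.742678, -4.228470)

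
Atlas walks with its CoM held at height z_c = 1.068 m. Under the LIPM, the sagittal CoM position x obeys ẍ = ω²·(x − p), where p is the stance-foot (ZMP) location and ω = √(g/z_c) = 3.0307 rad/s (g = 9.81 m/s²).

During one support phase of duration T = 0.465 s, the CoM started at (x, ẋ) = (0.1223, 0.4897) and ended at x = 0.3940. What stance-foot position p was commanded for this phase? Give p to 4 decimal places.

p = 0.1559

ωT = 3.0307·0.465 = 1.409276; cosh(ωT) = 2.168655, sinh(ωT) = 1.924334
x(T) = p + (x₀−p)·cosh(ωT) + (ẋ₀/ω)·sinh(ωT) ⇒ p·(1 − cosh) = x(T) − x₀·cosh − (ẋ₀/ω)·sinh
numerator   = 0.3940 − (0.1223)·2.168655 − (0.4897/3.0307)·1.924334 = -0.182160
denominator = 1 − 2.168655 = -1.168655
p = -0.182160 / -1.168655 = 0.1559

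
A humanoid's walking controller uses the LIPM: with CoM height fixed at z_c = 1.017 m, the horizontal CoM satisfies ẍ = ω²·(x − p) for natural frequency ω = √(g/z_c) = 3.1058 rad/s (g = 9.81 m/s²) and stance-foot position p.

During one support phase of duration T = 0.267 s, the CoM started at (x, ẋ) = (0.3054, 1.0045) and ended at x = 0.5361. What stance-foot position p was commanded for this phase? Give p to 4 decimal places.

ωT = 3.1058·0.267 = 0.829249; cosh(ωT) = 1.363987, sinh(ωT) = 0.927610
x(T) = p + (x₀−p)·cosh(ωT) + (ẋ₀/ω)·sinh(ωT) ⇒ p·(1 − cosh) = x(T) − x₀·cosh − (ẋ₀/ω)·sinh
numerator   = 0.5361 − (0.3054)·1.363987 − (1.0045/3.1058)·0.927610 = -0.180476
denominator = 1 − 1.363987 = -0.363987
p = -0.180476 / -0.363987 = 0.4958

p = 0.4958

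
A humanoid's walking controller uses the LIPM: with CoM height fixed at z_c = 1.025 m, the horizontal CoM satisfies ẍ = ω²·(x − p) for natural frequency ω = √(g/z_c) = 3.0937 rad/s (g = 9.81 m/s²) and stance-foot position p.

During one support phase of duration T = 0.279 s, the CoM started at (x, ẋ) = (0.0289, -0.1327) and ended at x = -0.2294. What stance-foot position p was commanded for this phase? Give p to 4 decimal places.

ωT = 3.0937·0.279 = 0.863142; cosh(ωT) = 1.396216, sinh(ωT) = 0.974382
x(T) = p + (x₀−p)·cosh(ωT) + (ẋ₀/ω)·sinh(ωT) ⇒ p·(1 − cosh) = x(T) − x₀·cosh − (ẋ₀/ω)·sinh
numerator   = -0.2294 − (0.0289)·1.396216 − (-0.1327/3.0937)·0.974382 = -0.227956
denominator = 1 − 1.396216 = -0.396216
p = -0.227956 / -0.396216 = 0.5753

p = 0.5753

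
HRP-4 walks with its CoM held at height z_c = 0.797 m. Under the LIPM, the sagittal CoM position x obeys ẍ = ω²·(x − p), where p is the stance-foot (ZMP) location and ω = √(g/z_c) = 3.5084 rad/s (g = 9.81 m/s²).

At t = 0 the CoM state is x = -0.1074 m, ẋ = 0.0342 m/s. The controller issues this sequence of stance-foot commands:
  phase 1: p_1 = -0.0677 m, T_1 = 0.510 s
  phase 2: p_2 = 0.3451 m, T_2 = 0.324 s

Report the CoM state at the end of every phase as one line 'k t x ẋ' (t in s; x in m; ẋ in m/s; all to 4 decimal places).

1 0.5100 -0.1615 -0.3000
2 0.8340 -0.6451 -2.9998

phase 1: p=-0.0677, T=0.510, ωT=1.789284, cosh=3.076123, sinh=2.909043; start (x,ẋ)=(-0.107400, 0.034200) → end (x,ẋ)=(-0.161465, -0.299978)
phase 2: p=0.3451, T=0.324, ωT=1.136722, cosh=1.718702, sinh=1.397833; start (x,ẋ)=(-0.161465, -0.299978) → end (x,ẋ)=(-0.645052, -2.999845)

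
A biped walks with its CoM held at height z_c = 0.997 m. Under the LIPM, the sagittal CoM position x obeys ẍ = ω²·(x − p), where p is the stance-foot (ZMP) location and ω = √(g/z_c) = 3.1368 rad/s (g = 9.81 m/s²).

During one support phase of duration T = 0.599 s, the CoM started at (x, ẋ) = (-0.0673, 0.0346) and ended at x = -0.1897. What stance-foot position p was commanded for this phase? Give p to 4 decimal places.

p = -0.0002

ωT = 3.1368·0.599 = 1.878943; cosh(ωT) = 3.349667, sinh(ωT) = 3.196916
x(T) = p + (x₀−p)·cosh(ωT) + (ẋ₀/ω)·sinh(ωT) ⇒ p·(1 − cosh) = x(T) − x₀·cosh − (ẋ₀/ω)·sinh
numerator   = -0.1897 − (-0.0673)·3.349667 − (0.0346/3.1368)·3.196916 = 0.000469
denominator = 1 − 3.349667 = -2.349667
p = 0.000469 / -2.349667 = -0.0002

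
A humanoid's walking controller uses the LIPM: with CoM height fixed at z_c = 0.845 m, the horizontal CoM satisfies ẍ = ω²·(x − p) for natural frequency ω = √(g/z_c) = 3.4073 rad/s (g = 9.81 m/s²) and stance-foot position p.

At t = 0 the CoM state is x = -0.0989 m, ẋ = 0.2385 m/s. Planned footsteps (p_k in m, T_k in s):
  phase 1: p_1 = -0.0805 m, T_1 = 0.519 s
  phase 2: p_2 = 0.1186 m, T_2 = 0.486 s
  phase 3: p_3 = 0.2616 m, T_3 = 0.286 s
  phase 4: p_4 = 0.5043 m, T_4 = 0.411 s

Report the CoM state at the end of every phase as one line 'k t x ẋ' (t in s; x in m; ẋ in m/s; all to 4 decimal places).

phase 1: p=-0.0805, T=0.519, ωT=1.768389, cosh=3.016004, sinh=2.845397; start (x,ẋ)=(-0.098900, 0.238500) → end (x,ẋ)=(0.063174, 0.540927)
phase 2: p=0.1186, T=0.486, ωT=1.655948, cosh=2.714477, sinh=2.523566; start (x,ẋ)=(0.063174, 0.540927) → end (x,ẋ)=(0.368777, 0.991751)
phase 3: p=0.2616, T=0.286, ωT=0.974488, cosh=1.513598, sinh=1.136212; start (x,ẋ)=(0.368777, 0.991751) → end (x,ẋ)=(0.754536, 1.916039)
phase 4: p=0.5043, T=0.411, ωT=1.400400, cosh=2.151661, sinh=1.905163; start (x,ẋ)=(0.754536, 1.916039) → end (x,ẋ)=(2.114061, 5.747066)

1 0.5190 0.0632 0.5409
2 1.0050 0.3688 0.9918
3 1.2910 0.7545 1.9160
4 1.7020 2.1141 5.7471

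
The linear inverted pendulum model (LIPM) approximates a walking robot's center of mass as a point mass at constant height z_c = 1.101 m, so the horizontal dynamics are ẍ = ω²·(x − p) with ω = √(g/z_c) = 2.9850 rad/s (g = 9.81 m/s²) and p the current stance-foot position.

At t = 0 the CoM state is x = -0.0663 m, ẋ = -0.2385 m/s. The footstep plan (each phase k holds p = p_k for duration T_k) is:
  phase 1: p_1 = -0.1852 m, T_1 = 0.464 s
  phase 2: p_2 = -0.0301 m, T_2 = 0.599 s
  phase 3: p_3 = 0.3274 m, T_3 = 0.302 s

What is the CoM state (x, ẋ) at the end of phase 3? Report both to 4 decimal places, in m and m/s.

phase 1: p=-0.1852, T=0.464, ωT=1.385040, cosh=2.122650, sinh=1.872336; start (x,ẋ)=(-0.066300, -0.238500) → end (x,ẋ)=(-0.082416, 0.158271)
phase 2: p=-0.0301, T=0.599, ωT=1.788015, cosh=3.072434, sinh=2.905142; start (x,ẋ)=(-0.082416, 0.158271) → end (x,ẋ)=(-0.036800, 0.032604)
phase 3: p=0.3274, T=0.302, ωT=0.901470, cosh=1.434597, sinh=1.028624; start (x,ẋ)=(-0.036800, 0.032604) → end (x,ẋ)=(-0.183845, -1.071482)

x = -0.1838, ẋ = -1.0715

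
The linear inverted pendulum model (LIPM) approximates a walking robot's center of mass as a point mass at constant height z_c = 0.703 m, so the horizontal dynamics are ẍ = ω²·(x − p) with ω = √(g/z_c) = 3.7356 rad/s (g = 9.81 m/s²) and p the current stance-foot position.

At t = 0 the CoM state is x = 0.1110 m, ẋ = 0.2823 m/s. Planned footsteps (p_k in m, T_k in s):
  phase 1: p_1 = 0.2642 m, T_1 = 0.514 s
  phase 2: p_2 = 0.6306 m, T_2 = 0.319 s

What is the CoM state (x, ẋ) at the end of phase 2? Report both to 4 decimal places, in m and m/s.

phase 1: p=0.2642, T=0.514, ωT=1.920098, cosh=3.484111, sinh=3.337519; start (x,ẋ)=(0.111000, 0.282300) → end (x,ẋ)=(-0.017349, -0.926477)
phase 2: p=0.6306, T=0.319, ωT=1.191656, cosh=1.798124, sinh=1.494406; start (x,ẋ)=(-0.017349, -0.926477) → end (x,ẋ)=(-0.905125, -5.283098)

x = -0.9051, ẋ = -5.2831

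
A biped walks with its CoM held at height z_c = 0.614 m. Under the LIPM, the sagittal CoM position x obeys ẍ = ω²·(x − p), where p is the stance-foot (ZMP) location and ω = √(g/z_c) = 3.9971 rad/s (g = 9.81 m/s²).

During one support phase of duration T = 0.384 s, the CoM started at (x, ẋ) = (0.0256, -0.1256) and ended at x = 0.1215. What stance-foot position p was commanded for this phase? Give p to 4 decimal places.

ωT = 3.9971·0.384 = 1.534886; cosh(ωT) = 2.428139, sinh(ωT) = 2.212659
x(T) = p + (x₀−p)·cosh(ωT) + (ẋ₀/ω)·sinh(ωT) ⇒ p·(1 − cosh) = x(T) − x₀·cosh − (ẋ₀/ω)·sinh
numerator   = 0.1215 − (0.0256)·2.428139 − (-0.1256/3.9971)·2.212659 = 0.128868
denominator = 1 − 2.428139 = -1.428139
p = 0.128868 / -1.428139 = -0.0902

p = -0.0902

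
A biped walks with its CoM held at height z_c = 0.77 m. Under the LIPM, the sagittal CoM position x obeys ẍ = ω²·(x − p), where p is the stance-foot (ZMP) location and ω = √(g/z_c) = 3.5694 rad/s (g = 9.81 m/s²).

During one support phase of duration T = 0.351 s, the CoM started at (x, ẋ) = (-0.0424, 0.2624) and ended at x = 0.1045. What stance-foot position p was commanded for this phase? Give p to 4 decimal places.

ωT = 3.5694·0.351 = 1.252859; cosh(ωT) = 1.893012, sinh(ωT) = 1.607325
x(T) = p + (x₀−p)·cosh(ωT) + (ẋ₀/ω)·sinh(ωT) ⇒ p·(1 − cosh) = x(T) − x₀·cosh − (ẋ₀/ω)·sinh
numerator   = 0.1045 − (-0.0424)·1.893012 − (0.2624/3.5694)·1.607325 = 0.066603
denominator = 1 − 1.893012 = -0.893012
p = 0.066603 / -0.893012 = -0.0746

p = -0.0746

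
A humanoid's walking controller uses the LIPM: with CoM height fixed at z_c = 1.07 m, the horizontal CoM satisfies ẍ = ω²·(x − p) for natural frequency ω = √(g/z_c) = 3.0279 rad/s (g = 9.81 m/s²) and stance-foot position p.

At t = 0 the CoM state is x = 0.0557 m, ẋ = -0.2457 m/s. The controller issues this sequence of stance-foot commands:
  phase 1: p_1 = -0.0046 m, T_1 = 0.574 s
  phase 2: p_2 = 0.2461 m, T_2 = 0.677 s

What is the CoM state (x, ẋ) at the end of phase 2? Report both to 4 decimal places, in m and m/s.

phase 1: p=-0.0046, T=0.574, ωT=1.738015, cosh=2.930956, sinh=2.755087; start (x,ẋ)=(0.055700, -0.245700) → end (x,ẋ)=(-0.051426, -0.217106)
phase 2: p=0.2461, T=0.677, ωT=2.049888, cosh=3.947891, sinh=3.819142; start (x,ẋ)=(-0.051426, -0.217106) → end (x,ẋ)=(-1.202339, -4.297692)

x = -1.2023, ẋ = -4.2977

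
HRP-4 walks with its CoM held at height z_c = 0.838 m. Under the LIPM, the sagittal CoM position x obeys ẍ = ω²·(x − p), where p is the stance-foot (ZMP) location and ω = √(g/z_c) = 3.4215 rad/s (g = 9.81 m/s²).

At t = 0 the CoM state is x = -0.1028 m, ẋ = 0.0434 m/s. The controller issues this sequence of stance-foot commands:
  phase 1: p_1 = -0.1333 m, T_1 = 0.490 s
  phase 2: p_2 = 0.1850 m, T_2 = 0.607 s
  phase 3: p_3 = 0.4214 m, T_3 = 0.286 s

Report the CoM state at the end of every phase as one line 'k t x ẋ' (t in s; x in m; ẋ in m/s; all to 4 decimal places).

phase 1: p=-0.1333, T=0.490, ωT=1.676535, cosh=2.767009, sinh=2.579988; start (x,ẋ)=(-0.102800, 0.043400) → end (x,ẋ)=(-0.016180, 0.389325)
phase 2: p=0.1850, T=0.607, ωT=2.076850, cosh=4.052311, sinh=3.926987; start (x,ẋ)=(-0.016180, 0.389325) → end (x,ẋ)=(-0.183403, -1.125432)
phase 3: p=0.4214, T=0.286, ωT=0.978549, cosh=1.518224, sinh=1.142368; start (x,ẋ)=(-0.183403, -1.125432) → end (x,ẋ)=(-0.872585, -4.072598)

1 0.4900 -0.0162 0.3893
2 1.0970 -0.1834 -1.1254
3 1.3830 -0.8726 -4.0726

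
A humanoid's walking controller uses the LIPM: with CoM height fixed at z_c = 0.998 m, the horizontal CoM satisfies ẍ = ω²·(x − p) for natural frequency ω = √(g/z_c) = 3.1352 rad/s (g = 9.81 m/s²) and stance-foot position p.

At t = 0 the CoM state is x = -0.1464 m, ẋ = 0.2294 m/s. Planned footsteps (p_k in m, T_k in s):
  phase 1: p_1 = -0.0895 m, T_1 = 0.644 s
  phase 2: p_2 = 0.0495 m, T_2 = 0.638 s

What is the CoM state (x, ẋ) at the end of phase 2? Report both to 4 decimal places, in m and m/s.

x = -0.0219, ẋ = -0.1577

phase 1: p=-0.0895, T=0.644, ωT=2.019069, cosh=3.832044, sinh=3.699265; start (x,ẋ)=(-0.146400, 0.229400) → end (x,ẋ)=(-0.036871, 0.219148)
phase 2: p=0.0495, T=0.638, ωT=2.000258, cosh=3.763130, sinh=3.627830; start (x,ẋ)=(-0.036871, 0.219148) → end (x,ẋ)=(-0.021943, -0.157699)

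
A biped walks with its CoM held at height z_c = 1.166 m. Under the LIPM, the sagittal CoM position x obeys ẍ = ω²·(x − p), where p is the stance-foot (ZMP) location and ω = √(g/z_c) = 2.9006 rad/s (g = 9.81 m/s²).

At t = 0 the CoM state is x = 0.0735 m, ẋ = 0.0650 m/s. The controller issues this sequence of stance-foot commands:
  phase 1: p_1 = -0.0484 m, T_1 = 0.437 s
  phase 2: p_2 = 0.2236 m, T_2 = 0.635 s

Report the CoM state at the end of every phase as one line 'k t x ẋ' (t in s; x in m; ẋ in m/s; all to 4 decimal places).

1 0.4370 0.2219 0.7028
2 1.0720 0.9632 2.2575

phase 1: p=-0.0484, T=0.437, ωT=1.267562, cosh=1.916850, sinh=1.635333; start (x,ẋ)=(0.073500, 0.065000) → end (x,ẋ)=(0.221910, 0.702821)
phase 2: p=0.2236, T=0.635, ωT=1.841881, cosh=3.233456, sinh=3.074937; start (x,ẋ)=(0.221910, 0.702821) → end (x,ẋ)=(0.963200, 2.257472)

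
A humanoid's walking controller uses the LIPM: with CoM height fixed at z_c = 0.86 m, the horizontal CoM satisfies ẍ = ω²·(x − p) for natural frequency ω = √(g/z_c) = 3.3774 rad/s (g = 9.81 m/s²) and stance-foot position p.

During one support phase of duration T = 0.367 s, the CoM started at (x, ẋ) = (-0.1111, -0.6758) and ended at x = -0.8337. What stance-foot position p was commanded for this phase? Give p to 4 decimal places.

p = 0.3547

ωT = 3.3774·0.367 = 1.239506; cosh(ωT) = 1.871717, sinh(ωT) = 1.582189
x(T) = p + (x₀−p)·cosh(ωT) + (ẋ₀/ω)·sinh(ωT) ⇒ p·(1 − cosh) = x(T) − x₀·cosh − (ẋ₀/ω)·sinh
numerator   = -0.8337 − (-0.1111)·1.871717 − (-0.6758/3.3774)·1.582189 = -0.309164
denominator = 1 − 1.871717 = -0.871717
p = -0.309164 / -0.871717 = 0.3547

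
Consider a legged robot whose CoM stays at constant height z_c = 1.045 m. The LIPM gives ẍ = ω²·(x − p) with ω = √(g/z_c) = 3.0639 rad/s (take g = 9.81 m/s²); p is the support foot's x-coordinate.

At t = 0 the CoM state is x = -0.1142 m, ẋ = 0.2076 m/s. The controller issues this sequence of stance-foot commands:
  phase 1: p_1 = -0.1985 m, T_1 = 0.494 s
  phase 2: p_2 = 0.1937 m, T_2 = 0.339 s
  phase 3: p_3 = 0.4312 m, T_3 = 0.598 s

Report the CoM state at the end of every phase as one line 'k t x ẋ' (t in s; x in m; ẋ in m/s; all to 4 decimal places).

1 0.4940 0.1487 1.0527
2 0.8330 0.5467 1.5031
3 1.4310 2.2946 5.8932

phase 1: p=-0.1985, T=0.494, ωT=1.513567, cosh=2.381514, sinh=2.161391; start (x,ẋ)=(-0.114200, 0.207600) → end (x,ẋ)=(0.148711, 1.052661)
phase 2: p=0.1937, T=0.339, ωT=1.038662, cosh=1.589681, sinh=1.235753; start (x,ẋ)=(0.148711, 1.052661) → end (x,ẋ)=(0.546747, 1.503055)
phase 3: p=0.4312, T=0.598, ωT=1.832212, cosh=3.203876, sinh=3.043817; start (x,ẋ)=(0.546747, 1.503055) → end (x,ẋ)=(2.294602, 5.893191)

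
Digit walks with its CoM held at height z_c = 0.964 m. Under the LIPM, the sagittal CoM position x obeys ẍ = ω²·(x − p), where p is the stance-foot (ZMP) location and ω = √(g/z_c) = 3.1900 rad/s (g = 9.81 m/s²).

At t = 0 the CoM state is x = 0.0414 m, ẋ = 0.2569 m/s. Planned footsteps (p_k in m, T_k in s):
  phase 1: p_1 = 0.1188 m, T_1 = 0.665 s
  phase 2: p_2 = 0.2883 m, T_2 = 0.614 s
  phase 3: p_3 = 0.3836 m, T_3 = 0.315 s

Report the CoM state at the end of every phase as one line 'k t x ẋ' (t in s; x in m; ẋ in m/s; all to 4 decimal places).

1 0.6650 0.1224 0.0719
2 1.2790 -0.2332 -1.5788
3 1.5940 -1.1570 -4.7723

phase 1: p=0.1188, T=0.665, ωT=2.121350, cosh=4.231131, sinh=4.111261; start (x,ẋ)=(0.041400, 0.256900) → end (x,ẋ)=(0.122402, 0.071882)
phase 2: p=0.2883, T=0.614, ωT=1.958660, cosh=3.615434, sinh=3.474387; start (x,ẋ)=(0.122402, 0.071882) → end (x,ẋ)=(-0.233201, -1.578806)
phase 3: p=0.3836, T=0.315, ωT=1.004850, cosh=1.548799, sinh=1.182699; start (x,ẋ)=(-0.233201, -1.578806) → end (x,ẋ)=(-1.157047, -4.772327)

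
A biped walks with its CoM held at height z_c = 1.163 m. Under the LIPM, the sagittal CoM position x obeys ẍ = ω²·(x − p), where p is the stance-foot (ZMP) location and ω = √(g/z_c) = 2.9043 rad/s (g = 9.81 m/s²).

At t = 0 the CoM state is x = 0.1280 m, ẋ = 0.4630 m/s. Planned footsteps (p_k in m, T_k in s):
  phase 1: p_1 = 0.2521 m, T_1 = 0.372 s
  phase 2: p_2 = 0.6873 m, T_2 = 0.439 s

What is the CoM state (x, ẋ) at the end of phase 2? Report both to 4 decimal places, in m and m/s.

x = 0.0205, ẋ = -1.5053

phase 1: p=0.2521, T=0.372, ωT=1.080400, cosh=1.642658, sinh=1.303198; start (x,ẋ)=(0.128000, 0.463000) → end (x,ẋ)=(0.256000, 0.290847)
phase 2: p=0.6873, T=0.439, ωT=1.274988, cosh=1.929046, sinh=1.649611; start (x,ẋ)=(0.256000, 0.290847) → end (x,ẋ)=(0.020501, -1.505284)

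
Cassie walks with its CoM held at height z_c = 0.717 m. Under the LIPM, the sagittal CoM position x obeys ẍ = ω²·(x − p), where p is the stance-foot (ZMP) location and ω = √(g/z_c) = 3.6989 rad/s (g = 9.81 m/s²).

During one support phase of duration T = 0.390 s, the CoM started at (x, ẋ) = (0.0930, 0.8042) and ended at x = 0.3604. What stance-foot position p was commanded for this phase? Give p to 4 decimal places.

p = 0.2283

ωT = 3.6989·0.390 = 1.442571; cosh(ωT) = 2.233940, sinh(ωT) = 1.997621
x(T) = p + (x₀−p)·cosh(ωT) + (ẋ₀/ω)·sinh(ωT) ⇒ p·(1 − cosh) = x(T) − x₀·cosh − (ẋ₀/ω)·sinh
numerator   = 0.3604 − (0.0930)·2.233940 − (0.8042/3.6989)·1.997621 = -0.281671
denominator = 1 − 2.233940 = -1.233940
p = -0.281671 / -1.233940 = 0.2283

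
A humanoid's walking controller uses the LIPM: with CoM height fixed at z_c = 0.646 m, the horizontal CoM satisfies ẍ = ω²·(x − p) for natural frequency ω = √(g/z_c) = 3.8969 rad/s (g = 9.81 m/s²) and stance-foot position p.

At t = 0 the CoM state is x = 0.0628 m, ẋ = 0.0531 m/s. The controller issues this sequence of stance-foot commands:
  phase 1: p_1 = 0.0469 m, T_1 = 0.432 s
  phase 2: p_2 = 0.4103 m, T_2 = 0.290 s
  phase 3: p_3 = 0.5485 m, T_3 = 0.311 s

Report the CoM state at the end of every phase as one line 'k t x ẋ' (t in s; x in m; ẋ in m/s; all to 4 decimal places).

phase 1: p=0.0469, T=0.432, ωT=1.683461, cosh=2.784944, sinh=2.599214; start (x,ẋ)=(0.062800, 0.053100) → end (x,ẋ)=(0.126598, 0.308930)
phase 2: p=0.4103, T=0.290, ωT=1.130101, cosh=1.709485, sinh=1.386484; start (x,ẋ)=(0.126598, 0.308930) → end (x,ẋ)=(0.035230, -1.004728)
phase 3: p=0.5485, T=0.311, ωT=1.211936, cosh=1.828802, sinh=1.531181; start (x,ẋ)=(0.035230, -1.004728) → end (x,ẋ)=(-0.784949, -4.900057)

1 0.4320 0.1266 0.3089
2 0.7220 0.0352 -1.0047
3 1.0330 -0.7849 -4.9001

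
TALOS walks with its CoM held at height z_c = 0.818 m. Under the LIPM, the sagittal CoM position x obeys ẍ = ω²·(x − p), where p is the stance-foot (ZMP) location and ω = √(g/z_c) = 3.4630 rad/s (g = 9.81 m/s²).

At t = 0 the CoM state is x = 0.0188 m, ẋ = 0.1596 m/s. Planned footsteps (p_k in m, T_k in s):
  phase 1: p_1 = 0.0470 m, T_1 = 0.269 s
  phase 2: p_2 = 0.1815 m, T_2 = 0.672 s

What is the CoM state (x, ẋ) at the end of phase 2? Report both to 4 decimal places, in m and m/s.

phase 1: p=0.0470, T=0.269, ωT=0.931547, cosh=1.466188, sinh=1.072245; start (x,ẋ)=(0.018800, 0.159600) → end (x,ẋ)=(0.055070, 0.129292)
phase 2: p=0.1815, T=0.672, ωT=2.327136, cosh=5.173061, sinh=5.075486; start (x,ẋ)=(0.055070, 0.129292) → end (x,ẋ)=(-0.283034, -1.553346)

x = -0.2830, ẋ = -1.5533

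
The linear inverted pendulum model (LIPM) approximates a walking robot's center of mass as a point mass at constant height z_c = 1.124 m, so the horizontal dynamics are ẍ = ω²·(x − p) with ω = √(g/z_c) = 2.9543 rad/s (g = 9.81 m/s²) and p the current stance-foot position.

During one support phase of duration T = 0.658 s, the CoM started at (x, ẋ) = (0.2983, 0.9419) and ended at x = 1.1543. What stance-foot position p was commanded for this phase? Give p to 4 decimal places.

p = 0.3899

ωT = 2.9543·0.658 = 1.943929; cosh(ωT) = 3.564644, sinh(ωT) = 3.421504
x(T) = p + (x₀−p)·cosh(ωT) + (ẋ₀/ω)·sinh(ωT) ⇒ p·(1 − cosh) = x(T) − x₀·cosh − (ẋ₀/ω)·sinh
numerator   = 1.1543 − (0.2983)·3.564644 − (0.9419/2.9543)·3.421504 = -0.999889
denominator = 1 − 3.564644 = -2.564644
p = -0.999889 / -2.564644 = 0.3899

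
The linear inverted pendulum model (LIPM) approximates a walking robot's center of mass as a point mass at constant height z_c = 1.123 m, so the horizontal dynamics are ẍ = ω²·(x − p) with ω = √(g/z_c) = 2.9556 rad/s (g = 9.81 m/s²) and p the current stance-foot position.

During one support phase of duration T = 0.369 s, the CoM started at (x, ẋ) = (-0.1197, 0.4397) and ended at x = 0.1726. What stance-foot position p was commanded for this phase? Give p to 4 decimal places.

ωT = 2.9556·0.369 = 1.090616; cosh(ωT) = 1.656059, sinh(ωT) = 1.320049
x(T) = p + (x₀−p)·cosh(ωT) + (ẋ₀/ω)·sinh(ωT) ⇒ p·(1 − cosh) = x(T) − x₀·cosh − (ẋ₀/ω)·sinh
numerator   = 0.1726 − (-0.1197)·1.656059 − (0.4397/2.9556)·1.320049 = 0.174449
denominator = 1 − 1.656059 = -0.656059
p = 0.174449 / -0.656059 = -0.2659

p = -0.2659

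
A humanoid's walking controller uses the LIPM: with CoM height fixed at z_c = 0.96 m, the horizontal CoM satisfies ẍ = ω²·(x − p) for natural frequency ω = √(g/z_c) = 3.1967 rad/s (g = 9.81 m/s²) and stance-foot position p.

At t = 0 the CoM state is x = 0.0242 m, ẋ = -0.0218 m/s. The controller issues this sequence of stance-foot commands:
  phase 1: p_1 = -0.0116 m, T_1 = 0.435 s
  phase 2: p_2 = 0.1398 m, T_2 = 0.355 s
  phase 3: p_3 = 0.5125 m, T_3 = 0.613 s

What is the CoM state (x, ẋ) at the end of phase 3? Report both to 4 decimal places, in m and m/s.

phase 1: p=-0.0116, T=0.435, ωT=1.390564, cosh=2.133026, sinh=1.884091; start (x,ẋ)=(0.024200, -0.021800) → end (x,ẋ)=(0.051914, 0.169119)
phase 2: p=0.1398, T=0.355, ωT=1.134828, cosh=1.716059, sinh=1.394581; start (x,ẋ)=(0.051914, 0.169119) → end (x,ẋ)=(0.062761, -0.101584)
phase 3: p=0.5125, T=0.613, ωT=1.959577, cosh=3.618622, sinh=3.477704; start (x,ẋ)=(0.062761, -0.101584) → end (x,ẋ)=(-1.225448, -5.367420)

x = -1.2254, ẋ = -5.3674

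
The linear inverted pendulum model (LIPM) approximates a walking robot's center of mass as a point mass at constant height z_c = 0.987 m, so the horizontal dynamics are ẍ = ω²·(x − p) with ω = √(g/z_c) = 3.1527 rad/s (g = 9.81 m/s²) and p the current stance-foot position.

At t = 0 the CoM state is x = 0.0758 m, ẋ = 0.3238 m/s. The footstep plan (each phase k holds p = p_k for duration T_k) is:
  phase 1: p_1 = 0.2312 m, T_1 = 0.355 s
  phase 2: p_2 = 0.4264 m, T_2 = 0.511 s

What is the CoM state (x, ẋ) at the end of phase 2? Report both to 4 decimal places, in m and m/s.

phase 1: p=0.2312, T=0.355, ωT=1.119208, cosh=1.694484, sinh=1.367946; start (x,ẋ)=(0.075800, 0.323800) → end (x,ẋ)=(0.108373, -0.121523)
phase 2: p=0.4264, T=0.511, ωT=1.611030, cosh=2.603824, sinh=2.404142; start (x,ẋ)=(0.108373, -0.121523) → end (x,ẋ)=(-0.494356, -2.726923)

x = -0.4944, ẋ = -2.7269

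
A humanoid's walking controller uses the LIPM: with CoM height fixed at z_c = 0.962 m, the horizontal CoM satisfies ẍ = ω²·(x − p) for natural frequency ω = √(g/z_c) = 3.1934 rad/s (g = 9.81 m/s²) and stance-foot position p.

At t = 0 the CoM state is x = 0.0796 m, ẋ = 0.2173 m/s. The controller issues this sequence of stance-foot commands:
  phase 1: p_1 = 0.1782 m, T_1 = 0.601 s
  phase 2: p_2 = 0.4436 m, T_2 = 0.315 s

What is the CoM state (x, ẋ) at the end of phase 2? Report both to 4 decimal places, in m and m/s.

x = -0.2570, ẋ = -1.8987

phase 1: p=0.1782, T=0.601, ωT=1.919233, cosh=3.481225, sinh=3.334506; start (x,ẋ)=(0.079600, 0.217300) → end (x,ẋ)=(0.061853, -0.293463)
phase 2: p=0.4436, T=0.315, ωT=1.005921, cosh=1.550066, sinh=1.184358; start (x,ẋ)=(0.061853, -0.293463) → end (x,ẋ)=(-0.256972, -1.898704)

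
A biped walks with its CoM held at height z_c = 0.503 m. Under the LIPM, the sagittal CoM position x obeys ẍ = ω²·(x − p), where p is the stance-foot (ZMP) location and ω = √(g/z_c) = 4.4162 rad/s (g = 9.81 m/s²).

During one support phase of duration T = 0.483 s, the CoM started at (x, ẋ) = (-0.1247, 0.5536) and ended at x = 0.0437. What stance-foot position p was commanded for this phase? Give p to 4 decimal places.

p = -0.0170

ωT = 4.4162·0.483 = 2.133025; cosh(ωT) = 4.279418, sinh(ωT) = 4.160939
x(T) = p + (x₀−p)·cosh(ωT) + (ẋ₀/ω)·sinh(ωT) ⇒ p·(1 − cosh) = x(T) − x₀·cosh − (ẋ₀/ω)·sinh
numerator   = 0.0437 − (-0.1247)·4.279418 − (0.5536/4.4162)·4.160939 = 0.055742
denominator = 1 − 4.279418 = -3.279418
p = 0.055742 / -3.279418 = -0.0170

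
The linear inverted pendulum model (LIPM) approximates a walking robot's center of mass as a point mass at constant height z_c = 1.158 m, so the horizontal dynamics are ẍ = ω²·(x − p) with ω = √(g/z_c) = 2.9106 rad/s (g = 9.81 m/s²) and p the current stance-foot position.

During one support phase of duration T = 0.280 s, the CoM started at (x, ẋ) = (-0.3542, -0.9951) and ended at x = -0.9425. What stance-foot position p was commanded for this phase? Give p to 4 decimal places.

ωT = 2.9106·0.280 = 0.814968; cosh(ωT) = 1.350878, sinh(ωT) = 0.908225
x(T) = p + (x₀−p)·cosh(ωT) + (ẋ₀/ω)·sinh(ωT) ⇒ p·(1 − cosh) = x(T) − x₀·cosh − (ẋ₀/ω)·sinh
numerator   = -0.9425 − (-0.3542)·1.350878 − (-0.9951/2.9106)·0.908225 = -0.153507
denominator = 1 − 1.350878 = -0.350878
p = -0.153507 / -0.350878 = 0.4375

p = 0.4375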